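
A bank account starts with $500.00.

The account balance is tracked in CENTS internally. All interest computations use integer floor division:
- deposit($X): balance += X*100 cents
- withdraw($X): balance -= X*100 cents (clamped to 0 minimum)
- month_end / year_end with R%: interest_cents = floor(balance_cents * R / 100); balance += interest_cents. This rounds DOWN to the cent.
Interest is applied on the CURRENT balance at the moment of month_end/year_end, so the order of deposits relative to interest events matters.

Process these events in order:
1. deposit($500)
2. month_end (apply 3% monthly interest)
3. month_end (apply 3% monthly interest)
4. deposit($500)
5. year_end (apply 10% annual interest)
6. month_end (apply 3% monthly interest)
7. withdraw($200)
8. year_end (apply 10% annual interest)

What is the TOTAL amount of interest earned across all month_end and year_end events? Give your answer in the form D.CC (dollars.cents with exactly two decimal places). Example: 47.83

After 1 (deposit($500)): balance=$1000.00 total_interest=$0.00
After 2 (month_end (apply 3% monthly interest)): balance=$1030.00 total_interest=$30.00
After 3 (month_end (apply 3% monthly interest)): balance=$1060.90 total_interest=$60.90
After 4 (deposit($500)): balance=$1560.90 total_interest=$60.90
After 5 (year_end (apply 10% annual interest)): balance=$1716.99 total_interest=$216.99
After 6 (month_end (apply 3% monthly interest)): balance=$1768.49 total_interest=$268.49
After 7 (withdraw($200)): balance=$1568.49 total_interest=$268.49
After 8 (year_end (apply 10% annual interest)): balance=$1725.33 total_interest=$425.33

Answer: 425.33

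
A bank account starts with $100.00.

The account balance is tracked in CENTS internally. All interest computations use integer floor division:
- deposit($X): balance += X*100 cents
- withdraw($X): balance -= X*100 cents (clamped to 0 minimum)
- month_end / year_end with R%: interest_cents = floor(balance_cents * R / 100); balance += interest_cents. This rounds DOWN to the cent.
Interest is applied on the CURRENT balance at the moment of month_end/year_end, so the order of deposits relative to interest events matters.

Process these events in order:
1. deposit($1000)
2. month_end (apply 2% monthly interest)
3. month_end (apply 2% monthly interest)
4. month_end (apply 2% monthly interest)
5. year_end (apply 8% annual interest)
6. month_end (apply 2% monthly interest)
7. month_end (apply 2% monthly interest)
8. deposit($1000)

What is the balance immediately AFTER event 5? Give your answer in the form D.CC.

After 1 (deposit($1000)): balance=$1100.00 total_interest=$0.00
After 2 (month_end (apply 2% monthly interest)): balance=$1122.00 total_interest=$22.00
After 3 (month_end (apply 2% monthly interest)): balance=$1144.44 total_interest=$44.44
After 4 (month_end (apply 2% monthly interest)): balance=$1167.32 total_interest=$67.32
After 5 (year_end (apply 8% annual interest)): balance=$1260.70 total_interest=$160.70

Answer: 1260.70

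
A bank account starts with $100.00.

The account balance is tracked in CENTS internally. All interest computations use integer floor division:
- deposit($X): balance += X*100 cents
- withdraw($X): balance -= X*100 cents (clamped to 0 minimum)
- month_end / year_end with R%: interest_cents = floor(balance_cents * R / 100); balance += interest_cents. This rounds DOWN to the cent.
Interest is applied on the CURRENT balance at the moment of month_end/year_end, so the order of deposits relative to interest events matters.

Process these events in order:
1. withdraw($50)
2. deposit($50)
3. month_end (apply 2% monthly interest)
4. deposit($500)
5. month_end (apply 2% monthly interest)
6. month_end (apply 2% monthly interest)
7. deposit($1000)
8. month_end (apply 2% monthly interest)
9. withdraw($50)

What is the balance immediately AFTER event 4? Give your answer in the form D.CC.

Answer: 602.00

Derivation:
After 1 (withdraw($50)): balance=$50.00 total_interest=$0.00
After 2 (deposit($50)): balance=$100.00 total_interest=$0.00
After 3 (month_end (apply 2% monthly interest)): balance=$102.00 total_interest=$2.00
After 4 (deposit($500)): balance=$602.00 total_interest=$2.00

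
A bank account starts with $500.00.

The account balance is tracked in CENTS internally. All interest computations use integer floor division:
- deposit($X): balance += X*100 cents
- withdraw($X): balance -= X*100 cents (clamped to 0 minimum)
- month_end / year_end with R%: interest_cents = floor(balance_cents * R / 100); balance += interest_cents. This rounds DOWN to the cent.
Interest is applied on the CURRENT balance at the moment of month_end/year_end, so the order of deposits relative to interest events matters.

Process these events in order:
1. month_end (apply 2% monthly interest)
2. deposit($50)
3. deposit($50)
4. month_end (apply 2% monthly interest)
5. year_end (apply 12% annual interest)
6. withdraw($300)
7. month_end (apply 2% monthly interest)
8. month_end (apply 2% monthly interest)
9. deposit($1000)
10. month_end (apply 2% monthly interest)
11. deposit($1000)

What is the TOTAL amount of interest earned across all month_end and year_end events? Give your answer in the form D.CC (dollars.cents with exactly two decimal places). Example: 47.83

After 1 (month_end (apply 2% monthly interest)): balance=$510.00 total_interest=$10.00
After 2 (deposit($50)): balance=$560.00 total_interest=$10.00
After 3 (deposit($50)): balance=$610.00 total_interest=$10.00
After 4 (month_end (apply 2% monthly interest)): balance=$622.20 total_interest=$22.20
After 5 (year_end (apply 12% annual interest)): balance=$696.86 total_interest=$96.86
After 6 (withdraw($300)): balance=$396.86 total_interest=$96.86
After 7 (month_end (apply 2% monthly interest)): balance=$404.79 total_interest=$104.79
After 8 (month_end (apply 2% monthly interest)): balance=$412.88 total_interest=$112.88
After 9 (deposit($1000)): balance=$1412.88 total_interest=$112.88
After 10 (month_end (apply 2% monthly interest)): balance=$1441.13 total_interest=$141.13
After 11 (deposit($1000)): balance=$2441.13 total_interest=$141.13

Answer: 141.13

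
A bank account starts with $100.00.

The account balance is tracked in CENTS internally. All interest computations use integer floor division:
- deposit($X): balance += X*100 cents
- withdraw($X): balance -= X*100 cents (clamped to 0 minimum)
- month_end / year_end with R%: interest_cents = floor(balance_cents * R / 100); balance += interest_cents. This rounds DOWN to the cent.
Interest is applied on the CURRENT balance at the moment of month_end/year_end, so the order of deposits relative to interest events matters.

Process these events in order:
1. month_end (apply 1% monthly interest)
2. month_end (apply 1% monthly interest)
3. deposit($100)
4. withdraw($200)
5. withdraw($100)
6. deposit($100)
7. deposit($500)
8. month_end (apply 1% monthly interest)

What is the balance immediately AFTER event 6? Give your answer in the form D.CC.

After 1 (month_end (apply 1% monthly interest)): balance=$101.00 total_interest=$1.00
After 2 (month_end (apply 1% monthly interest)): balance=$102.01 total_interest=$2.01
After 3 (deposit($100)): balance=$202.01 total_interest=$2.01
After 4 (withdraw($200)): balance=$2.01 total_interest=$2.01
After 5 (withdraw($100)): balance=$0.00 total_interest=$2.01
After 6 (deposit($100)): balance=$100.00 total_interest=$2.01

Answer: 100.00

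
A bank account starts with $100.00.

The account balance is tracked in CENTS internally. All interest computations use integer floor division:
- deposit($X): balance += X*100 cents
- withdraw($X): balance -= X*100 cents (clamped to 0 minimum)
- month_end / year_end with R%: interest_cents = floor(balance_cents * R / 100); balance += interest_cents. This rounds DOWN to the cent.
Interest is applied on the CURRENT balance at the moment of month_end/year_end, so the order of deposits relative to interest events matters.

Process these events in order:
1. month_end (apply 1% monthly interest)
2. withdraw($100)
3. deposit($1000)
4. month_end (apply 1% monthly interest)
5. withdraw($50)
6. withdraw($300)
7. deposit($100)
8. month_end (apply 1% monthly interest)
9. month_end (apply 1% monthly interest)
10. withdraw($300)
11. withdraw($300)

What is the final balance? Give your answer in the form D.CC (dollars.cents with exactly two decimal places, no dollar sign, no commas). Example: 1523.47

After 1 (month_end (apply 1% monthly interest)): balance=$101.00 total_interest=$1.00
After 2 (withdraw($100)): balance=$1.00 total_interest=$1.00
After 3 (deposit($1000)): balance=$1001.00 total_interest=$1.00
After 4 (month_end (apply 1% monthly interest)): balance=$1011.01 total_interest=$11.01
After 5 (withdraw($50)): balance=$961.01 total_interest=$11.01
After 6 (withdraw($300)): balance=$661.01 total_interest=$11.01
After 7 (deposit($100)): balance=$761.01 total_interest=$11.01
After 8 (month_end (apply 1% monthly interest)): balance=$768.62 total_interest=$18.62
After 9 (month_end (apply 1% monthly interest)): balance=$776.30 total_interest=$26.30
After 10 (withdraw($300)): balance=$476.30 total_interest=$26.30
After 11 (withdraw($300)): balance=$176.30 total_interest=$26.30

Answer: 176.30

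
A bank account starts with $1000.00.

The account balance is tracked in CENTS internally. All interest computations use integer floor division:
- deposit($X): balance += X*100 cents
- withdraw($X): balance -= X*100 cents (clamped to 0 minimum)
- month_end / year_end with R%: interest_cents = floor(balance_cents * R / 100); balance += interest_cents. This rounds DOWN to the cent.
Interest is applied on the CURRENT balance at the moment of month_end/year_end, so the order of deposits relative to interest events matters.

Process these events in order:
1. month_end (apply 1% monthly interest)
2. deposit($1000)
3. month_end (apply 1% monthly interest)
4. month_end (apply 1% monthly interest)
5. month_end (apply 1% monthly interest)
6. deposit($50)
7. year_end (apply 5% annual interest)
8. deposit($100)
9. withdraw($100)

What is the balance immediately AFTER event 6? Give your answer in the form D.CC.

Answer: 2120.90

Derivation:
After 1 (month_end (apply 1% monthly interest)): balance=$1010.00 total_interest=$10.00
After 2 (deposit($1000)): balance=$2010.00 total_interest=$10.00
After 3 (month_end (apply 1% monthly interest)): balance=$2030.10 total_interest=$30.10
After 4 (month_end (apply 1% monthly interest)): balance=$2050.40 total_interest=$50.40
After 5 (month_end (apply 1% monthly interest)): balance=$2070.90 total_interest=$70.90
After 6 (deposit($50)): balance=$2120.90 total_interest=$70.90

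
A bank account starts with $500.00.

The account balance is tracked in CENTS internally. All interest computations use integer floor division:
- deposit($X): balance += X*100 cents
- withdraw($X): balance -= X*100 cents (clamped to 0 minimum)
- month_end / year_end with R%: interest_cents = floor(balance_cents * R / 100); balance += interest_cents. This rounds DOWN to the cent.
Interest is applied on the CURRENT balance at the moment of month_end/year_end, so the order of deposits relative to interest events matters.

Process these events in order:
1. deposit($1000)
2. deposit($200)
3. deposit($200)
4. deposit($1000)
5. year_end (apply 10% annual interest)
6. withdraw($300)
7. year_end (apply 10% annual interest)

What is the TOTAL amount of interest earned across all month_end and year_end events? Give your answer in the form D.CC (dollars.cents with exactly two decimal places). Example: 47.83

After 1 (deposit($1000)): balance=$1500.00 total_interest=$0.00
After 2 (deposit($200)): balance=$1700.00 total_interest=$0.00
After 3 (deposit($200)): balance=$1900.00 total_interest=$0.00
After 4 (deposit($1000)): balance=$2900.00 total_interest=$0.00
After 5 (year_end (apply 10% annual interest)): balance=$3190.00 total_interest=$290.00
After 6 (withdraw($300)): balance=$2890.00 total_interest=$290.00
After 7 (year_end (apply 10% annual interest)): balance=$3179.00 total_interest=$579.00

Answer: 579.00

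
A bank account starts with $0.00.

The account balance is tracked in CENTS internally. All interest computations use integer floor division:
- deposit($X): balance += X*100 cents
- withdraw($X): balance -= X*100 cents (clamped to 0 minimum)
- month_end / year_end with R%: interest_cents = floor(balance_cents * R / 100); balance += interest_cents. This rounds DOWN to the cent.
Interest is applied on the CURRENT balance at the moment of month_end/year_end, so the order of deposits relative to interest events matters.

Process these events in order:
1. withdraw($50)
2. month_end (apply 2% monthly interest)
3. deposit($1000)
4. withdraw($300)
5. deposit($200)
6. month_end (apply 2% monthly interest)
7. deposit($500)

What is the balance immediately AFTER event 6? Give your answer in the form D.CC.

After 1 (withdraw($50)): balance=$0.00 total_interest=$0.00
After 2 (month_end (apply 2% monthly interest)): balance=$0.00 total_interest=$0.00
After 3 (deposit($1000)): balance=$1000.00 total_interest=$0.00
After 4 (withdraw($300)): balance=$700.00 total_interest=$0.00
After 5 (deposit($200)): balance=$900.00 total_interest=$0.00
After 6 (month_end (apply 2% monthly interest)): balance=$918.00 total_interest=$18.00

Answer: 918.00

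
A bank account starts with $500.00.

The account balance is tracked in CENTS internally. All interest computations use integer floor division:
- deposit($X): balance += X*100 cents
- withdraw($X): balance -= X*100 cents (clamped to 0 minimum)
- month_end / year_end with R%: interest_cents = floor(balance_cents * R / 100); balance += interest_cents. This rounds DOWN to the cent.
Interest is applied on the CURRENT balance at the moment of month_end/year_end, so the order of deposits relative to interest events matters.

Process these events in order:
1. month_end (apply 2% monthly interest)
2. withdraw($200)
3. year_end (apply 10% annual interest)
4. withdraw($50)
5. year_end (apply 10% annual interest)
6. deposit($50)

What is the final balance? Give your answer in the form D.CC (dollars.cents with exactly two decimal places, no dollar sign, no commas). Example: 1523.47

Answer: 370.10

Derivation:
After 1 (month_end (apply 2% monthly interest)): balance=$510.00 total_interest=$10.00
After 2 (withdraw($200)): balance=$310.00 total_interest=$10.00
After 3 (year_end (apply 10% annual interest)): balance=$341.00 total_interest=$41.00
After 4 (withdraw($50)): balance=$291.00 total_interest=$41.00
After 5 (year_end (apply 10% annual interest)): balance=$320.10 total_interest=$70.10
After 6 (deposit($50)): balance=$370.10 total_interest=$70.10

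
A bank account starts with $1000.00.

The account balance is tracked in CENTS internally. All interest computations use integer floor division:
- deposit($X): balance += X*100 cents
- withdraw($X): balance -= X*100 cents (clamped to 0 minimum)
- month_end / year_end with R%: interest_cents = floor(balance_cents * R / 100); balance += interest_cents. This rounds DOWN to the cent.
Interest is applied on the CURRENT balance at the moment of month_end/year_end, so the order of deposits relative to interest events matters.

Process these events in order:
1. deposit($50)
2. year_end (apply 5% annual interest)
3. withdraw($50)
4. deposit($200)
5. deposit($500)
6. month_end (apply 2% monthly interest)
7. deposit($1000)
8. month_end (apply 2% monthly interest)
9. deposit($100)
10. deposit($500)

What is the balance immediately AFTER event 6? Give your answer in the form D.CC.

Answer: 1787.55

Derivation:
After 1 (deposit($50)): balance=$1050.00 total_interest=$0.00
After 2 (year_end (apply 5% annual interest)): balance=$1102.50 total_interest=$52.50
After 3 (withdraw($50)): balance=$1052.50 total_interest=$52.50
After 4 (deposit($200)): balance=$1252.50 total_interest=$52.50
After 5 (deposit($500)): balance=$1752.50 total_interest=$52.50
After 6 (month_end (apply 2% monthly interest)): balance=$1787.55 total_interest=$87.55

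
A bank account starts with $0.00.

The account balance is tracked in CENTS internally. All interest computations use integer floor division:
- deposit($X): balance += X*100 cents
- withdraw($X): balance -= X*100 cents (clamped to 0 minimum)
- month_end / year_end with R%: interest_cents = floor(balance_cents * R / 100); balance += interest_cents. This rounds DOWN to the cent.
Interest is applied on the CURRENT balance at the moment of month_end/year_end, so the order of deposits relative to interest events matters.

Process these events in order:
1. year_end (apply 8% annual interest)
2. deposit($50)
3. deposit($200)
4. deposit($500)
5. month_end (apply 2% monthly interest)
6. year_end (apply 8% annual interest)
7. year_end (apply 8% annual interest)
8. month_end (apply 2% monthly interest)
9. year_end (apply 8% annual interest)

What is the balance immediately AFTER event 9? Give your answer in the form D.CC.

After 1 (year_end (apply 8% annual interest)): balance=$0.00 total_interest=$0.00
After 2 (deposit($50)): balance=$50.00 total_interest=$0.00
After 3 (deposit($200)): balance=$250.00 total_interest=$0.00
After 4 (deposit($500)): balance=$750.00 total_interest=$0.00
After 5 (month_end (apply 2% monthly interest)): balance=$765.00 total_interest=$15.00
After 6 (year_end (apply 8% annual interest)): balance=$826.20 total_interest=$76.20
After 7 (year_end (apply 8% annual interest)): balance=$892.29 total_interest=$142.29
After 8 (month_end (apply 2% monthly interest)): balance=$910.13 total_interest=$160.13
After 9 (year_end (apply 8% annual interest)): balance=$982.94 total_interest=$232.94

Answer: 982.94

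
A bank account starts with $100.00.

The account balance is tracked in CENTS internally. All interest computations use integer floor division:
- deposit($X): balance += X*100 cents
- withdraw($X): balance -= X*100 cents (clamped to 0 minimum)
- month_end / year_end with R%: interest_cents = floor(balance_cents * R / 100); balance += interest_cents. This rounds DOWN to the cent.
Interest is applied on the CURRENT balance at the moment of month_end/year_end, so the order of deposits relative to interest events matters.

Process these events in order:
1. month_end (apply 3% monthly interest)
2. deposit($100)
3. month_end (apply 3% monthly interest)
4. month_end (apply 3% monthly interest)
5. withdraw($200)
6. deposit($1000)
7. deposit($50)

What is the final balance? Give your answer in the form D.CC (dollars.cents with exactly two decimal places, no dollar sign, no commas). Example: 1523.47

Answer: 1065.36

Derivation:
After 1 (month_end (apply 3% monthly interest)): balance=$103.00 total_interest=$3.00
After 2 (deposit($100)): balance=$203.00 total_interest=$3.00
After 3 (month_end (apply 3% monthly interest)): balance=$209.09 total_interest=$9.09
After 4 (month_end (apply 3% monthly interest)): balance=$215.36 total_interest=$15.36
After 5 (withdraw($200)): balance=$15.36 total_interest=$15.36
After 6 (deposit($1000)): balance=$1015.36 total_interest=$15.36
After 7 (deposit($50)): balance=$1065.36 total_interest=$15.36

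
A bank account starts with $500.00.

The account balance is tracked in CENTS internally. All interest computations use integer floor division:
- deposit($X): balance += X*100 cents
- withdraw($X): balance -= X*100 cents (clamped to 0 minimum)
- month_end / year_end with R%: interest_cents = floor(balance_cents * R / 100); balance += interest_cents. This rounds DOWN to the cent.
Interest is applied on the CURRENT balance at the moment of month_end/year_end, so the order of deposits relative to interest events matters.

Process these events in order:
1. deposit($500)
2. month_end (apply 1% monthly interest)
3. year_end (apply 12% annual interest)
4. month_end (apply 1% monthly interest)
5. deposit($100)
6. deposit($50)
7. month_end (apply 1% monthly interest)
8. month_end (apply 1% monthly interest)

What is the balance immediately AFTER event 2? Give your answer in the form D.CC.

Answer: 1010.00

Derivation:
After 1 (deposit($500)): balance=$1000.00 total_interest=$0.00
After 2 (month_end (apply 1% monthly interest)): balance=$1010.00 total_interest=$10.00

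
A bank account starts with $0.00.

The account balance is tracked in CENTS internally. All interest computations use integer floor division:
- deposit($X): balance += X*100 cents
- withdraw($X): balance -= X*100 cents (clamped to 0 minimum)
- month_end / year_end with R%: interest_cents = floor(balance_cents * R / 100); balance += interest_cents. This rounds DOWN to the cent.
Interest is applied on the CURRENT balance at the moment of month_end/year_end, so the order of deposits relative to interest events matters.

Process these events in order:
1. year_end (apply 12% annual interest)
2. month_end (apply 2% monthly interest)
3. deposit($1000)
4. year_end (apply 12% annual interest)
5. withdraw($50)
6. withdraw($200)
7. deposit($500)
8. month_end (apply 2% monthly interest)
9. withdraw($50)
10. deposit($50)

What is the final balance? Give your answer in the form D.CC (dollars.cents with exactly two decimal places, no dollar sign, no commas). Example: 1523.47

After 1 (year_end (apply 12% annual interest)): balance=$0.00 total_interest=$0.00
After 2 (month_end (apply 2% monthly interest)): balance=$0.00 total_interest=$0.00
After 3 (deposit($1000)): balance=$1000.00 total_interest=$0.00
After 4 (year_end (apply 12% annual interest)): balance=$1120.00 total_interest=$120.00
After 5 (withdraw($50)): balance=$1070.00 total_interest=$120.00
After 6 (withdraw($200)): balance=$870.00 total_interest=$120.00
After 7 (deposit($500)): balance=$1370.00 total_interest=$120.00
After 8 (month_end (apply 2% monthly interest)): balance=$1397.40 total_interest=$147.40
After 9 (withdraw($50)): balance=$1347.40 total_interest=$147.40
After 10 (deposit($50)): balance=$1397.40 total_interest=$147.40

Answer: 1397.40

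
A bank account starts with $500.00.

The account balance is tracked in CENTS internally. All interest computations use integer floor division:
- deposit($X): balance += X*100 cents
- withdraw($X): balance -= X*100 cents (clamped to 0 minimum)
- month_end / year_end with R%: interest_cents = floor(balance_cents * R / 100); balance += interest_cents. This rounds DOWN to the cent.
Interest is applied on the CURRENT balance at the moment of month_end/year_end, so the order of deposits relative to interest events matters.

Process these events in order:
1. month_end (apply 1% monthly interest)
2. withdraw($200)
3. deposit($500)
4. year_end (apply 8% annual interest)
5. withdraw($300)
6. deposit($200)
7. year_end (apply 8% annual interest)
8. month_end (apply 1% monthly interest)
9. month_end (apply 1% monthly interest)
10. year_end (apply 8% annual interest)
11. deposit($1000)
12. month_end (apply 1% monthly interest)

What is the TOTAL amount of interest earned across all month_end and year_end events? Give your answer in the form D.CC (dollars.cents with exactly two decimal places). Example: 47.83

After 1 (month_end (apply 1% monthly interest)): balance=$505.00 total_interest=$5.00
After 2 (withdraw($200)): balance=$305.00 total_interest=$5.00
After 3 (deposit($500)): balance=$805.00 total_interest=$5.00
After 4 (year_end (apply 8% annual interest)): balance=$869.40 total_interest=$69.40
After 5 (withdraw($300)): balance=$569.40 total_interest=$69.40
After 6 (deposit($200)): balance=$769.40 total_interest=$69.40
After 7 (year_end (apply 8% annual interest)): balance=$830.95 total_interest=$130.95
After 8 (month_end (apply 1% monthly interest)): balance=$839.25 total_interest=$139.25
After 9 (month_end (apply 1% monthly interest)): balance=$847.64 total_interest=$147.64
After 10 (year_end (apply 8% annual interest)): balance=$915.45 total_interest=$215.45
After 11 (deposit($1000)): balance=$1915.45 total_interest=$215.45
After 12 (month_end (apply 1% monthly interest)): balance=$1934.60 total_interest=$234.60

Answer: 234.60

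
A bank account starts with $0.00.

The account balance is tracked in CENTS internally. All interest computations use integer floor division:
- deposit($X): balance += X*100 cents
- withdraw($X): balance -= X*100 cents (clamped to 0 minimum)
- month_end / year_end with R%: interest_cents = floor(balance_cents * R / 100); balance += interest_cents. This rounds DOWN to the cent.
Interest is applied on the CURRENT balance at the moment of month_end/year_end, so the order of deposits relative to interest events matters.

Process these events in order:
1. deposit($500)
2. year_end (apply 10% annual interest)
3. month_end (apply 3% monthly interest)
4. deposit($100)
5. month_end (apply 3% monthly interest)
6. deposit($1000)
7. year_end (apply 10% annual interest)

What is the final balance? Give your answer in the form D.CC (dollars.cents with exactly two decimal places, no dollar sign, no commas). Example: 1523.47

After 1 (deposit($500)): balance=$500.00 total_interest=$0.00
After 2 (year_end (apply 10% annual interest)): balance=$550.00 total_interest=$50.00
After 3 (month_end (apply 3% monthly interest)): balance=$566.50 total_interest=$66.50
After 4 (deposit($100)): balance=$666.50 total_interest=$66.50
After 5 (month_end (apply 3% monthly interest)): balance=$686.49 total_interest=$86.49
After 6 (deposit($1000)): balance=$1686.49 total_interest=$86.49
After 7 (year_end (apply 10% annual interest)): balance=$1855.13 total_interest=$255.13

Answer: 1855.13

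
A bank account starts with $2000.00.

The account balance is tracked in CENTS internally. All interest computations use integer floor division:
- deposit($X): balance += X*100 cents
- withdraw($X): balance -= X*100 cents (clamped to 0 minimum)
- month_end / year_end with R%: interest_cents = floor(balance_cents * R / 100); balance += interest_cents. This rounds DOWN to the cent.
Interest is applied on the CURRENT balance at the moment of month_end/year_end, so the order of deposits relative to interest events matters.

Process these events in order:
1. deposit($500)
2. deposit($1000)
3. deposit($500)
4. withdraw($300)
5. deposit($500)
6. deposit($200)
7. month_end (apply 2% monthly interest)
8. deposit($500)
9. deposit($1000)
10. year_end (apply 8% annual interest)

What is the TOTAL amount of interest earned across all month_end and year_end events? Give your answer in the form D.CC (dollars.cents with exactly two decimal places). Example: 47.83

Answer: 567.04

Derivation:
After 1 (deposit($500)): balance=$2500.00 total_interest=$0.00
After 2 (deposit($1000)): balance=$3500.00 total_interest=$0.00
After 3 (deposit($500)): balance=$4000.00 total_interest=$0.00
After 4 (withdraw($300)): balance=$3700.00 total_interest=$0.00
After 5 (deposit($500)): balance=$4200.00 total_interest=$0.00
After 6 (deposit($200)): balance=$4400.00 total_interest=$0.00
After 7 (month_end (apply 2% monthly interest)): balance=$4488.00 total_interest=$88.00
After 8 (deposit($500)): balance=$4988.00 total_interest=$88.00
After 9 (deposit($1000)): balance=$5988.00 total_interest=$88.00
After 10 (year_end (apply 8% annual interest)): balance=$6467.04 total_interest=$567.04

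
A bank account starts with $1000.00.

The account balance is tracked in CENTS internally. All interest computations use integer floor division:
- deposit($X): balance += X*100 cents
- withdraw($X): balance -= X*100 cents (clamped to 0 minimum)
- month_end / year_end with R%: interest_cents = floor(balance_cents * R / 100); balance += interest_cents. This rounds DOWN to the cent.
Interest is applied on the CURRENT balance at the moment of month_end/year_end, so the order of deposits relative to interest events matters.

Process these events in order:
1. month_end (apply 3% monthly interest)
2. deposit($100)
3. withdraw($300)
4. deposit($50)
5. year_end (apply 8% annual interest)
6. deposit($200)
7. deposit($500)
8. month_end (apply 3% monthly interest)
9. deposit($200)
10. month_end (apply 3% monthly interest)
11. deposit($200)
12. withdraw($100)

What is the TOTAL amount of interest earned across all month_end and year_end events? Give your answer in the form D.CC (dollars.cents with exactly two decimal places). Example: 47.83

Answer: 206.90

Derivation:
After 1 (month_end (apply 3% monthly interest)): balance=$1030.00 total_interest=$30.00
After 2 (deposit($100)): balance=$1130.00 total_interest=$30.00
After 3 (withdraw($300)): balance=$830.00 total_interest=$30.00
After 4 (deposit($50)): balance=$880.00 total_interest=$30.00
After 5 (year_end (apply 8% annual interest)): balance=$950.40 total_interest=$100.40
After 6 (deposit($200)): balance=$1150.40 total_interest=$100.40
After 7 (deposit($500)): balance=$1650.40 total_interest=$100.40
After 8 (month_end (apply 3% monthly interest)): balance=$1699.91 total_interest=$149.91
After 9 (deposit($200)): balance=$1899.91 total_interest=$149.91
After 10 (month_end (apply 3% monthly interest)): balance=$1956.90 total_interest=$206.90
After 11 (deposit($200)): balance=$2156.90 total_interest=$206.90
After 12 (withdraw($100)): balance=$2056.90 total_interest=$206.90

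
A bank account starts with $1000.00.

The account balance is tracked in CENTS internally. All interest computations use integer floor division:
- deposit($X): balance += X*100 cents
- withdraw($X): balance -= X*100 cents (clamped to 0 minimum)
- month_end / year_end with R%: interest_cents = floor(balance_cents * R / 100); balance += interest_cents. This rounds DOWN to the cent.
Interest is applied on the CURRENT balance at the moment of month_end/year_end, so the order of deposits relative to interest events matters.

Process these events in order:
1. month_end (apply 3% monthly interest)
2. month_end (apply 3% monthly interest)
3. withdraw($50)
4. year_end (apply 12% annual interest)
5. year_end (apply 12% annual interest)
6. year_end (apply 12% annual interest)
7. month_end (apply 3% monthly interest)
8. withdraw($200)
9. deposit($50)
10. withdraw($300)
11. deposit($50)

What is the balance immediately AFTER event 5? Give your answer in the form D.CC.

After 1 (month_end (apply 3% monthly interest)): balance=$1030.00 total_interest=$30.00
After 2 (month_end (apply 3% monthly interest)): balance=$1060.90 total_interest=$60.90
After 3 (withdraw($50)): balance=$1010.90 total_interest=$60.90
After 4 (year_end (apply 12% annual interest)): balance=$1132.20 total_interest=$182.20
After 5 (year_end (apply 12% annual interest)): balance=$1268.06 total_interest=$318.06

Answer: 1268.06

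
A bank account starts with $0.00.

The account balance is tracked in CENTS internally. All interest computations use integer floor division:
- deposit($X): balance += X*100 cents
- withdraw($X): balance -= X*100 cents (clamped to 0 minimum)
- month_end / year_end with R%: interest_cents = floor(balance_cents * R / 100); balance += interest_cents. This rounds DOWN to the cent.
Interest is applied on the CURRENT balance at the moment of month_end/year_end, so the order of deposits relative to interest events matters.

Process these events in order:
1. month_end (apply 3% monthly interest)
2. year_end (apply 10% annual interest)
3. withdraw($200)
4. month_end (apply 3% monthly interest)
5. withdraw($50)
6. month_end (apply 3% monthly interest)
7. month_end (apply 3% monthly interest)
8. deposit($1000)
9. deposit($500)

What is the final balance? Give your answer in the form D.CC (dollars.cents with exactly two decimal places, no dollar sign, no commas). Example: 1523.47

Answer: 1500.00

Derivation:
After 1 (month_end (apply 3% monthly interest)): balance=$0.00 total_interest=$0.00
After 2 (year_end (apply 10% annual interest)): balance=$0.00 total_interest=$0.00
After 3 (withdraw($200)): balance=$0.00 total_interest=$0.00
After 4 (month_end (apply 3% monthly interest)): balance=$0.00 total_interest=$0.00
After 5 (withdraw($50)): balance=$0.00 total_interest=$0.00
After 6 (month_end (apply 3% monthly interest)): balance=$0.00 total_interest=$0.00
After 7 (month_end (apply 3% monthly interest)): balance=$0.00 total_interest=$0.00
After 8 (deposit($1000)): balance=$1000.00 total_interest=$0.00
After 9 (deposit($500)): balance=$1500.00 total_interest=$0.00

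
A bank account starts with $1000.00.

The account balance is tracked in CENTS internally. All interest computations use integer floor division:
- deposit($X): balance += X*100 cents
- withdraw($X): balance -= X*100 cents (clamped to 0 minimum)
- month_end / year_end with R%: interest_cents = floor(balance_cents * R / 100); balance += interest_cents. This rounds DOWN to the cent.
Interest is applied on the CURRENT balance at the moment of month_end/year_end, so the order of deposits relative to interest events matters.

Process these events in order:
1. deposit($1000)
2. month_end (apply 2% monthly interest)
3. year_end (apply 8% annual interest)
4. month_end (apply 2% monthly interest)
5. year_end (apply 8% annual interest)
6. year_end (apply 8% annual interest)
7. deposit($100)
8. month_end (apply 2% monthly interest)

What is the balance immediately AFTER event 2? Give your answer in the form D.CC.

Answer: 2040.00

Derivation:
After 1 (deposit($1000)): balance=$2000.00 total_interest=$0.00
After 2 (month_end (apply 2% monthly interest)): balance=$2040.00 total_interest=$40.00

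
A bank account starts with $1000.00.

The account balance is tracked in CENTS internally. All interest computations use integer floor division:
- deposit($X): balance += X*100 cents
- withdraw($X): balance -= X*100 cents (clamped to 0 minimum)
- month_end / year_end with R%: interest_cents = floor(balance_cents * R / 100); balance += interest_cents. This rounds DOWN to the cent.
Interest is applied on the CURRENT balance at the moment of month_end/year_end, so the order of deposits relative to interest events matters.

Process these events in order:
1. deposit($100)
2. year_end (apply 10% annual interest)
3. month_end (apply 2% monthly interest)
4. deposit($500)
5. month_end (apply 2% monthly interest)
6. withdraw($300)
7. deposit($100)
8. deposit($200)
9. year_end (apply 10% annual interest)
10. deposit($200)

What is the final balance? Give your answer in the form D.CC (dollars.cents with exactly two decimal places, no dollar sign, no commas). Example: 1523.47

After 1 (deposit($100)): balance=$1100.00 total_interest=$0.00
After 2 (year_end (apply 10% annual interest)): balance=$1210.00 total_interest=$110.00
After 3 (month_end (apply 2% monthly interest)): balance=$1234.20 total_interest=$134.20
After 4 (deposit($500)): balance=$1734.20 total_interest=$134.20
After 5 (month_end (apply 2% monthly interest)): balance=$1768.88 total_interest=$168.88
After 6 (withdraw($300)): balance=$1468.88 total_interest=$168.88
After 7 (deposit($100)): balance=$1568.88 total_interest=$168.88
After 8 (deposit($200)): balance=$1768.88 total_interest=$168.88
After 9 (year_end (apply 10% annual interest)): balance=$1945.76 total_interest=$345.76
After 10 (deposit($200)): balance=$2145.76 total_interest=$345.76

Answer: 2145.76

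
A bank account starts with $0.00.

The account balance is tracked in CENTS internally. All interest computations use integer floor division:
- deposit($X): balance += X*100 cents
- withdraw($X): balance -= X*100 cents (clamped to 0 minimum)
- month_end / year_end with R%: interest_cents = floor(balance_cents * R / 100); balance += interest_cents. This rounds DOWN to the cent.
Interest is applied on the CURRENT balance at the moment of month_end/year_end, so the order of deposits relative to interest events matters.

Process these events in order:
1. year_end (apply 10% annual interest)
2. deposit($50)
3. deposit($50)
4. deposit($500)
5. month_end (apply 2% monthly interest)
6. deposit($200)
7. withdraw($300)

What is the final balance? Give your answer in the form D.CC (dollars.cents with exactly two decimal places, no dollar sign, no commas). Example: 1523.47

After 1 (year_end (apply 10% annual interest)): balance=$0.00 total_interest=$0.00
After 2 (deposit($50)): balance=$50.00 total_interest=$0.00
After 3 (deposit($50)): balance=$100.00 total_interest=$0.00
After 4 (deposit($500)): balance=$600.00 total_interest=$0.00
After 5 (month_end (apply 2% monthly interest)): balance=$612.00 total_interest=$12.00
After 6 (deposit($200)): balance=$812.00 total_interest=$12.00
After 7 (withdraw($300)): balance=$512.00 total_interest=$12.00

Answer: 512.00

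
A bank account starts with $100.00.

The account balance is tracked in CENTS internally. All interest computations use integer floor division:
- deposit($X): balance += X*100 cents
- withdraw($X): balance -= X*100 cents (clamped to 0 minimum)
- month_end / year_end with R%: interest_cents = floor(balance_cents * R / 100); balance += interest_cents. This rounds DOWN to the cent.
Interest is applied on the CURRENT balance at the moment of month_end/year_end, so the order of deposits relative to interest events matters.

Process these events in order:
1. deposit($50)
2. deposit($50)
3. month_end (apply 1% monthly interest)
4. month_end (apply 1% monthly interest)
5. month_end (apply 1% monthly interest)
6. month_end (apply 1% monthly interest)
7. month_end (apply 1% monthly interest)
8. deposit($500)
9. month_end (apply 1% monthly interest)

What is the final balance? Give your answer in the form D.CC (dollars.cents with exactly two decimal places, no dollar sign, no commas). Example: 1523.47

After 1 (deposit($50)): balance=$150.00 total_interest=$0.00
After 2 (deposit($50)): balance=$200.00 total_interest=$0.00
After 3 (month_end (apply 1% monthly interest)): balance=$202.00 total_interest=$2.00
After 4 (month_end (apply 1% monthly interest)): balance=$204.02 total_interest=$4.02
After 5 (month_end (apply 1% monthly interest)): balance=$206.06 total_interest=$6.06
After 6 (month_end (apply 1% monthly interest)): balance=$208.12 total_interest=$8.12
After 7 (month_end (apply 1% monthly interest)): balance=$210.20 total_interest=$10.20
After 8 (deposit($500)): balance=$710.20 total_interest=$10.20
After 9 (month_end (apply 1% monthly interest)): balance=$717.30 total_interest=$17.30

Answer: 717.30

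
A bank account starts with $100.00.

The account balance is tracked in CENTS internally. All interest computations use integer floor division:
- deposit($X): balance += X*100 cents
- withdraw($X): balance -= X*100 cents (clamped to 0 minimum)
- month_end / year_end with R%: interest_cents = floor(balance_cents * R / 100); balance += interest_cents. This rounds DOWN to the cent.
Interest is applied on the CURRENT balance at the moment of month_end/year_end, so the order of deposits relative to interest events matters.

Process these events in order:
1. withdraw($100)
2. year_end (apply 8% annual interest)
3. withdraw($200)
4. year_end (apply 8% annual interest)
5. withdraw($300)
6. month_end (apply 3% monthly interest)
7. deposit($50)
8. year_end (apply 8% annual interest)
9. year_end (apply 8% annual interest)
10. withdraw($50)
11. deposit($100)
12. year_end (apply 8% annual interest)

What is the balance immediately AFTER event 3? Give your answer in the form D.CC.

Answer: 0.00

Derivation:
After 1 (withdraw($100)): balance=$0.00 total_interest=$0.00
After 2 (year_end (apply 8% annual interest)): balance=$0.00 total_interest=$0.00
After 3 (withdraw($200)): balance=$0.00 total_interest=$0.00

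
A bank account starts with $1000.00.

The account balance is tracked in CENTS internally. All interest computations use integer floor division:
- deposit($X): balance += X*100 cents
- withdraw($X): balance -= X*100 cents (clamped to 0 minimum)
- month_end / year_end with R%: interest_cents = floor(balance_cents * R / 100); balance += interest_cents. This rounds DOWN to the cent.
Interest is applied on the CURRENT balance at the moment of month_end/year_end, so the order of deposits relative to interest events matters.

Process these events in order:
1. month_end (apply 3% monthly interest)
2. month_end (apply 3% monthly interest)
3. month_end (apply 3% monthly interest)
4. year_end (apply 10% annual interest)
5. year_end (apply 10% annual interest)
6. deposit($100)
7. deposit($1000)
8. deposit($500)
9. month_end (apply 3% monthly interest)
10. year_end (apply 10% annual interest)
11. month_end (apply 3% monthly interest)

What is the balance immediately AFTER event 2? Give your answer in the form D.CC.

After 1 (month_end (apply 3% monthly interest)): balance=$1030.00 total_interest=$30.00
After 2 (month_end (apply 3% monthly interest)): balance=$1060.90 total_interest=$60.90

Answer: 1060.90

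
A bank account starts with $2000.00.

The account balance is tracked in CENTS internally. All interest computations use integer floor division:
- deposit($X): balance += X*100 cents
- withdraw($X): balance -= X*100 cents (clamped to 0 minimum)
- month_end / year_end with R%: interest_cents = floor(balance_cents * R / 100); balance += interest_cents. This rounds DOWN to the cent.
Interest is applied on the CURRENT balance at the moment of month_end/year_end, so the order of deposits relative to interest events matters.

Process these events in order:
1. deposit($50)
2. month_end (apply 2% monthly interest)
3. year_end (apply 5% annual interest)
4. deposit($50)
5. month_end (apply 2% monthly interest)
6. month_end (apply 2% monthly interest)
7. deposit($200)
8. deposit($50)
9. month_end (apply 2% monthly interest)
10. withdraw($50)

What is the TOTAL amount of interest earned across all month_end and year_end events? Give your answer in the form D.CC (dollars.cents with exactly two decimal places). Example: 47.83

After 1 (deposit($50)): balance=$2050.00 total_interest=$0.00
After 2 (month_end (apply 2% monthly interest)): balance=$2091.00 total_interest=$41.00
After 3 (year_end (apply 5% annual interest)): balance=$2195.55 total_interest=$145.55
After 4 (deposit($50)): balance=$2245.55 total_interest=$145.55
After 5 (month_end (apply 2% monthly interest)): balance=$2290.46 total_interest=$190.46
After 6 (month_end (apply 2% monthly interest)): balance=$2336.26 total_interest=$236.26
After 7 (deposit($200)): balance=$2536.26 total_interest=$236.26
After 8 (deposit($50)): balance=$2586.26 total_interest=$236.26
After 9 (month_end (apply 2% monthly interest)): balance=$2637.98 total_interest=$287.98
After 10 (withdraw($50)): balance=$2587.98 total_interest=$287.98

Answer: 287.98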